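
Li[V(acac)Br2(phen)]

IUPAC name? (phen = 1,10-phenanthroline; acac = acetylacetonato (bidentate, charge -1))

The 1 lithium counter-ion carries a total charge of +1, so each complex ion is 1−.
Ligand charges: 1×1,10-phenanthroline (neutral), 1×acetylacetonato (-1 each), 2×bromo (-1 each); total -3. So V + (-3) = 1−, giving V = +2.
Ligands are named alphabetically: acetylacetonato before bromo before phenanthroline.
The complex ion is anionic, so vanadium takes the -ate form vanadate(II).

lithium (acetylacetonato)dibromo(1,10-phenanthroline)vanadate(II)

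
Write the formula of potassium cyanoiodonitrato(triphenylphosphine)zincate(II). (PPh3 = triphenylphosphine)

K[Zn(CN)I(NO3)(PPh3)]

Ligands: 1 triphenylphosphine (PPh3, neutral), 1 nitrato (NO3, -1), 1 cyano (CN, -1), 1 iodo (I, -1). Ligand charge sum = -3.
Charge balance with potassium (+1) requires 1 complex ion per 1 potassium.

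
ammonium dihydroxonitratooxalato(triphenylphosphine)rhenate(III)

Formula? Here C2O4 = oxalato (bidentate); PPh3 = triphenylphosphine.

Ligands: 1 nitrato (NO3, -1), 1 oxalato (C2O4, -2), 2 hydroxo (OH, -1), 1 triphenylphosphine (PPh3, neutral). Ligand charge sum = -5.
Charge balance with ammonium (+1) requires 1 complex ion per 2 ammonium.

(NH4)2[Re(C2O4)(NO3)(OH)2(PPh3)]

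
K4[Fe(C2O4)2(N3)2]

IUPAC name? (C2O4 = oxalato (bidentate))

The 4 potassium counter-ions carry a total charge of +4, so each complex ion is 4−.
Ligand charges: 2×oxalato (-2 each), 2×azido (-1 each); total -6. So Fe + (-6) = 4−, giving Fe = +2.
Ligands are named alphabetically: azido before oxalato.
The complex ion is anionic, so iron takes the -ate form ferrate(II).

potassium diazidodioxalatoferrate(II)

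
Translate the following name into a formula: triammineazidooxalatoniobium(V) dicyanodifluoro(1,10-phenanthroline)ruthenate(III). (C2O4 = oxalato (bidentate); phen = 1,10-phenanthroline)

Cation [Nb…]: ligand charges -3, Nb(V) ⇒ ion charge 2+.
Anion [Ru…]: ligand charges -4, Ru(III) ⇒ ion charge 1−.
One 2+ cation requires 2 of the 1− anion.

[Nb(C2O4)(N3)(NH3)3][Ru(CN)2F2(phen)]2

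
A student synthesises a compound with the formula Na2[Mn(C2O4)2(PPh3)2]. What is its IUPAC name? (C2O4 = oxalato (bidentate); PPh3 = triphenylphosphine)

The 2 sodium counter-ions carry a total charge of +2, so each complex ion is 2−.
Ligand charges: 2×oxalato (-2 each), 2×triphenylphosphine (neutral); total -4. So Mn + (-4) = 2−, giving Mn = +2.
The complex ion is anionic, so manganese takes the -ate form manganate(II).

sodium dioxalatobis(triphenylphosphine)manganate(II)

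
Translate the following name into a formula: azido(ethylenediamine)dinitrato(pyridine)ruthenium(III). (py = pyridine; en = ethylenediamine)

Ligands: 1 azido (N3, -1), 2 nitrato (NO3, -1), 1 pyridine (py, neutral), 1 ethylenediamine (en, neutral). Ligand charge sum = -3.
With Ru in oxidation state +3, the complex ion is [Ru...].

[Ru(en)(N3)(NO3)2(py)]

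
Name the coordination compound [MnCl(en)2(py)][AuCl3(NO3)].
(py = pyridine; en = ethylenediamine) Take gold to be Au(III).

Au is given as +3; the anion's ligand charges sum to -4, so the complex anion is 1−.
A 1:1 salt means the cation carries the equal and opposite charge, 1+.
Cation: ligand charges sum to -1; for the ion to be 1+, Mn = +2.

chlorobis(ethylenediamine)(pyridine)manganese(II) trichloronitratoaurate(III)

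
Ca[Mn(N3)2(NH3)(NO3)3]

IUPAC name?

calcium amminediazidotrinitratomanganate(III)

The 1 calcium counter-ion carries a total charge of +2, so each complex ion is 2−.
Ligand charges: 1×ammine (neutral), 3×nitrato (-1 each), 2×azido (-1 each); total -5. So Mn + (-5) = 2−, giving Mn = +3.
Ligands are named alphabetically: ammine before azido before nitrato.
The complex ion is anionic, so manganese takes the -ate form manganate(III).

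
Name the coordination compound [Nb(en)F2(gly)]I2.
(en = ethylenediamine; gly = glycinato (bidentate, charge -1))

(ethylenediamine)difluoro(glycinato)niobium(V) iodide

The 2 iodide counter-ions carry a total charge of -2, so each complex ion is 2+.
Ligand charges: 1×ethylenediamine (neutral), 2×fluoro (-1 each), 1×glycinato (-1 each); total -3. So Nb + (-3) = 2+, giving Nb = +5.
Ligands are named alphabetically: ethylenediamine before fluoro before glycinato.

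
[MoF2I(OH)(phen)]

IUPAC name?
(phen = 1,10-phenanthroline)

difluorohydroxoiodo(1,10-phenanthroline)molybdenum(IV)

There is no counter-ion, so the complex is neutral overall.
Ligand charges: 2×fluoro (-1 each), 1×iodo (-1 each), 1×hydroxo (-1 each), 1×1,10-phenanthroline (neutral); total -4. So Mo + (-4) = 0, giving Mo = +4.
Ligands are named alphabetically: fluoro before hydroxo before iodo before phenanthroline.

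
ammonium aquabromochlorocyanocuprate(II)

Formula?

Ligands: 1 chloro (Cl, -1), 1 cyano (CN, -1), 1 bromo (Br, -1), 1 aqua (H2O, neutral). Ligand charge sum = -3.
With Cu in oxidation state +2, the complex ion is [Cu...]^1−.
Charge balance with ammonium (+1) requires 1 complex ion per 1 ammonium.

NH4[CuBrCl(CN)(H2O)]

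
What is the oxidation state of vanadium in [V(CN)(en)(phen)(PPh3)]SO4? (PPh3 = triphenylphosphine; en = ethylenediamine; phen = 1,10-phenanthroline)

+3

1 sulfate outside the brackets (-2 each) → the complex ion is 2+.
Ligand charges: 1×PPh3 neutral; 1×CN = -1; 1×en neutral; 1×phen neutral; sum -1.
V + (-1) = 2+ ⇒ V is +3.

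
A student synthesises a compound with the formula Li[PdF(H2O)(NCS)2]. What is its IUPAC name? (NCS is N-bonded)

The 1 lithium counter-ion carries a total charge of +1, so each complex ion is 1−.
Ligand charges: 2×isothiocyanato (-1 each), 1×fluoro (-1 each), 1×aqua (neutral); total -3. So Pd + (-3) = 1−, giving Pd = +2.
The complex ion is anionic, so palladium takes the -ate form palladate(II).

lithium aquafluorodiisothiocyanatopalladate(II)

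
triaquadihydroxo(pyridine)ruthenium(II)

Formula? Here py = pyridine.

[Ru(H2O)3(OH)2(py)]

Ligands: 3 aqua (H2O, neutral), 2 hydroxo (OH, -1), 1 pyridine (py, neutral). Ligand charge sum = -2.
With Ru in oxidation state +2, the complex ion is [Ru...].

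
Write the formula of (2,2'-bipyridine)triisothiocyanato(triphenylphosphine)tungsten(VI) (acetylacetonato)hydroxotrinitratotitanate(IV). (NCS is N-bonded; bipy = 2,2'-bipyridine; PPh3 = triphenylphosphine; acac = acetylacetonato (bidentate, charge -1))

[W(bipy)(NCS)3(PPh3)][Ti(acac)(NO3)3(OH)]3

Cation [W…]: ligand charges -3, W(VI) ⇒ ion charge 3+.
Anion [Ti…]: ligand charges -5, Ti(IV) ⇒ ion charge 1−.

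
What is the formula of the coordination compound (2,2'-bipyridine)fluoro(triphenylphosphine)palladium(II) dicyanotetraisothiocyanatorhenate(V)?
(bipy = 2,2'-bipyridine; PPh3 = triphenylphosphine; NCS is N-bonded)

[Pd(bipy)F(PPh3)][Re(CN)2(NCS)4]

Cation [Pd…]: ligand charges -1, Pd(II) ⇒ ion charge 1+.
Anion [Re…]: ligand charges -6, Re(V) ⇒ ion charge 1−.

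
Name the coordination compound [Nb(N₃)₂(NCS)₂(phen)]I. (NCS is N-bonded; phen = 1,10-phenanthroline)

The 1 iodide counter-ion carries a total charge of -1, so each complex ion is 1+.
Ligand charges: 2×isothiocyanato (-1 each), 1×1,10-phenanthroline (neutral), 2×azido (-1 each); total -4. So Nb + (-4) = 1+, giving Nb = +5.
Ligands are named alphabetically: azido before isothiocyanato before phenanthroline.

diazidodiisothiocyanato(1,10-phenanthroline)niobium(V) iodide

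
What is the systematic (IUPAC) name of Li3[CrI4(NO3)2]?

lithium tetraiododinitratochromate(III)

The 3 lithium counter-ions carry a total charge of +3, so each complex ion is 3−.
Ligand charges: 4×iodo (-1 each), 2×nitrato (-1 each); total -6. So Cr + (-6) = 3−, giving Cr = +3.
The complex ion is anionic, so chromium takes the -ate form chromate(III).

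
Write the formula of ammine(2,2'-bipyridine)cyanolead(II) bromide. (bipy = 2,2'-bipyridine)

[Pb(bipy)(CN)(NH3)]Br

Ligands: 1 cyano (CN, -1), 1 2,2'-bipyridine (bipy, neutral), 1 ammine (NH3, neutral). Ligand charge sum = -1.
With Pb in oxidation state +2, the complex ion is [Pb...]^1+.
Charge balance with bromide (-1) requires 1 complex ion per 1 bromide.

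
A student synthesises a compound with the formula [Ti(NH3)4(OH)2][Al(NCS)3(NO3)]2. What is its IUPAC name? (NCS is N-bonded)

Aluminium is always +3 in its complexes; the anion's ligand charges sum to -4, so the complex anion is 1−.
With 2 anions per cation, the cation must be 2×1 = 2+.
Cation: ligand charges sum to -2; for the ion to be 2+, Ti = +4.

tetraamminedihydroxotitanium(IV) triisothiocyanatonitratoaluminate(III)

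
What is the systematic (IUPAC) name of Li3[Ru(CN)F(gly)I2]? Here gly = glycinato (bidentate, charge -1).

lithium cyanofluoro(glycinato)diiodoruthenate(II)

The 3 lithium counter-ions carry a total charge of +3, so each complex ion is 3−.
Ligand charges: 1×fluoro (-1 each), 1×cyano (-1 each), 2×iodo (-1 each), 1×glycinato (-1 each); total -5. So Ru + (-5) = 3−, giving Ru = +2.
The complex ion is anionic, so ruthenium takes the -ate form ruthenate(II).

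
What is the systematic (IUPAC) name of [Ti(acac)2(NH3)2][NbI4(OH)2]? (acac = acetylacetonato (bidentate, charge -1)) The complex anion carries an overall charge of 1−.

bis(acetylacetonato)diamminetitanium(III) dihydroxotetraiodoniobate(V)

The complex anion is given as 1−; its ligand charges sum to -6, so Nb = +5.
A 1:1 salt means the cation carries the equal and opposite charge, 1+.
Cation: ligand charges sum to -2; for the ion to be 1+, Ti = +3.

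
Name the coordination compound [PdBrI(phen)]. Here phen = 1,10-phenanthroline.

bromoiodo(1,10-phenanthroline)palladium(II)

There is no counter-ion, so the complex is neutral overall.
Ligand charges: 1×bromo (-1 each), 1×iodo (-1 each), 1×1,10-phenanthroline (neutral); total -2. So Pd + (-2) = 0, giving Pd = +2.
Ligands are named alphabetically: bromo before iodo before phenanthroline.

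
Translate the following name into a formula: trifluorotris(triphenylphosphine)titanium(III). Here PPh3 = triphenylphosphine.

Ligands: 3 triphenylphosphine (PPh3, neutral), 3 fluoro (F, -1). Ligand charge sum = -3.
With Ti in oxidation state +3, the complex ion is [Ti...].

[TiF3(PPh3)3]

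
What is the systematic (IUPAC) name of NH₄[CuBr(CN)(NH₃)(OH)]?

ammonium amminebromocyanohydroxocuprate(II)

The 1 ammonium counter-ion carries a total charge of +1, so each complex ion is 1−.
Ligand charges: 1×hydroxo (-1 each), 1×cyano (-1 each), 1×bromo (-1 each), 1×ammine (neutral); total -3. So Cu + (-3) = 1−, giving Cu = +2.
Ligands are named alphabetically: ammine before bromo before cyano before hydroxo.
The complex ion is anionic, so copper takes the -ate form cuprate(II).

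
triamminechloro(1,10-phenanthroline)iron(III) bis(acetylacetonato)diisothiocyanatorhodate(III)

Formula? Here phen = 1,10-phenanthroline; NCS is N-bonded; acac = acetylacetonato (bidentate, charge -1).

Cation [Fe…]: ligand charges -1, Fe(III) ⇒ ion charge 2+.
Anion [Rh…]: ligand charges -4, Rh(III) ⇒ ion charge 1−.

[FeCl(NH3)3(phen)][Rh(acac)2(NCS)2]2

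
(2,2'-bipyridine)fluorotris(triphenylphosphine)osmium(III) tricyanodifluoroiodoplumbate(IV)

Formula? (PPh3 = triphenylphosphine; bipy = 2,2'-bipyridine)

[Os(bipy)F(PPh3)3][Pb(CN)3F2I]

Cation [Os…]: ligand charges -1, Os(III) ⇒ ion charge 2+.
Anion [Pb…]: ligand charges -6, Pb(IV) ⇒ ion charge 2−.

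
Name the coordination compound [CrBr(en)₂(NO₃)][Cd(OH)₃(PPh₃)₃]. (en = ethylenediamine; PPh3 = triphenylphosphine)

Cadmium is always +2 in its complexes; the anion's ligand charges sum to -3, so the complex anion is 1−.
A 1:1 salt means the cation carries the equal and opposite charge, 1+.
Cation: ligand charges sum to -2; for the ion to be 1+, Cr = +3.

bromobis(ethylenediamine)nitratochromium(III) trihydroxotris(triphenylphosphine)cadmate(II)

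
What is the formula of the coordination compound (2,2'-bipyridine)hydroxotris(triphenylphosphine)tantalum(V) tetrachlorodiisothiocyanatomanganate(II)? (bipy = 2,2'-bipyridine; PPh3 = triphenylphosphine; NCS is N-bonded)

Cation [Ta…]: ligand charges -1, Ta(V) ⇒ ion charge 4+.
Anion [Mn…]: ligand charges -6, Mn(II) ⇒ ion charge 4−.

[Ta(bipy)(OH)(PPh3)3][MnCl4(NCS)2]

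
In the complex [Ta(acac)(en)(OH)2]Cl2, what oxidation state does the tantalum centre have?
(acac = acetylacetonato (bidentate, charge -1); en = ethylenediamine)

2 chloride outside the brackets (-1 each) → the complex ion is 2+.
Ligand charges: 1×acac = -1; 1×en neutral; 2×OH = -2; sum -3.
Ta + (-3) = 2+ ⇒ Ta is +5.

+5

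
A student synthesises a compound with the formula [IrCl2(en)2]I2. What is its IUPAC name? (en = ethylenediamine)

dichlorobis(ethylenediamine)iridium(IV) iodide

The 2 iodide counter-ions carry a total charge of -2, so each complex ion is 2+.
Ligand charges: 2×chloro (-1 each), 2×ethylenediamine (neutral); total -2. So Ir + (-2) = 2+, giving Ir = +4.
Ligands are named alphabetically: chloro before ethylenediamine.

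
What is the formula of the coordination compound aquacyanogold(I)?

[Au(CN)(H2O)]

Ligands: 1 aqua (H2O, neutral), 1 cyano (CN, -1). Ligand charge sum = -1.
With Au in oxidation state +1, the complex ion is [Au...].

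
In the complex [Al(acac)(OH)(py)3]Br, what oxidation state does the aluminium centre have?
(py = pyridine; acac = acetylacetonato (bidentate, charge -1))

+3

1 bromide outside the brackets (-1 each) → the complex ion is 1+.
Ligand charges: 3×py neutral; 1×OH = -1; 1×acac = -1; sum -2.
Al + (-2) = 1+ ⇒ Al is +3.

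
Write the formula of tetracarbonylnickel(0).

Ligands: 4 carbonyl (CO, neutral). Ligand charge sum = 0.
With Ni in oxidation state 0, the complex ion is [Ni...].

[Ni(CO)4]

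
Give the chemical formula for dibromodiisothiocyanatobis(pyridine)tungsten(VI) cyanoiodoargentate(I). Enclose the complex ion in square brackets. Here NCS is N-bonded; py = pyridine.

Cation [W…]: ligand charges -4, W(VI) ⇒ ion charge 2+.
Anion [Ag…]: ligand charges -2, Ag(I) ⇒ ion charge 1−.

[WBr2(NCS)2(py)2][Ag(CN)I]2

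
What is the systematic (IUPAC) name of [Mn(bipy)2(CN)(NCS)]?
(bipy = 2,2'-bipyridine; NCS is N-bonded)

bis(2,2'-bipyridine)cyanoisothiocyanatomanganese(II)

There is no counter-ion, so the complex is neutral overall.
Ligand charges: 2×2,2'-bipyridine (neutral), 1×isothiocyanato (-1 each), 1×cyano (-1 each); total -2. So Mn + (-2) = 0, giving Mn = +2.
Ligands are named alphabetically: bipyridine before cyano before isothiocyanato.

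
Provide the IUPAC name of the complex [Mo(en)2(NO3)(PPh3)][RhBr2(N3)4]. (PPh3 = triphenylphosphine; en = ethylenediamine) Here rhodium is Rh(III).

bis(ethylenediamine)nitrato(triphenylphosphine)molybdenum(IV) tetraazidodibromorhodate(III)

Both ions are complex: the cation is named first with the plain metal name, the anion second with the -ate form; each ion's ligands are alphabetised independently.
Rh is given as +3; the anion's ligand charges sum to -6, so the complex anion is 3−.
A 1:1 salt means the cation carries the equal and opposite charge, 3+.
Cation: ligand charges sum to -1; for the ion to be 3+, Mo = +4.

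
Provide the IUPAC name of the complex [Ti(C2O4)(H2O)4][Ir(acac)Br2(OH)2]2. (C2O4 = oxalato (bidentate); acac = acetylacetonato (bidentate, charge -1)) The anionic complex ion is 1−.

tetraaquaoxalatotitanium(IV) (acetylacetonato)dibromodihydroxoiridate(IV)

Both ions are complex: the cation is named first with the plain metal name, the anion second with the -ate form; each ion's ligands are alphabetised independently.
The complex anion is given as 1−; its ligand charges sum to -5, so Ir = +4.
With 2 anions per cation, the cation must be 2×1 = 2+.
Cation: ligand charges sum to -2; for the ion to be 2+, Ti = +4.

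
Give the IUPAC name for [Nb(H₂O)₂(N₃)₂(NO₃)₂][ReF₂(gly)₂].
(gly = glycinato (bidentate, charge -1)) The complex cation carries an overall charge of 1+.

diaquadiazidodinitratoniobium(V) difluorobis(glycinato)rhenate(III)

The complex cation is given as 1+; its ligand charges sum to -4, so Nb = +5.
A 1:1 salt means the anion carries the equal and opposite charge, 1−.
Anion: ligand charges sum to -4; for the ion to be 1−, Re = +3.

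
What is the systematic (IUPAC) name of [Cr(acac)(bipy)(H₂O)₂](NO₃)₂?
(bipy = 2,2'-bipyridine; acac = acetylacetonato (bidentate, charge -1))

(acetylacetonato)diaqua(2,2'-bipyridine)chromium(III) nitrate

The 2 nitrate counter-ions carry a total charge of -2, so each complex ion is 2+.
Ligand charges: 1×2,2'-bipyridine (neutral), 2×aqua (neutral), 1×acetylacetonato (-1 each); total -1. So Cr + (-1) = 2+, giving Cr = +3.
Ligands are named alphabetically: acetylacetonato before aqua before bipyridine.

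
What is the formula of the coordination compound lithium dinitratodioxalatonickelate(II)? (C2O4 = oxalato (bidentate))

Li4[Ni(C2O4)2(NO3)2]

Ligands: 2 nitrato (NO3, -1), 2 oxalato (C2O4, -2). Ligand charge sum = -6.
With Ni in oxidation state +2, the complex ion is [Ni...]^4−.
Charge balance with lithium (+1) requires 1 complex ion per 4 lithium.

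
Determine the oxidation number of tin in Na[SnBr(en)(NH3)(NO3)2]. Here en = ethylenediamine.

1 sodium outside the brackets (+1 each) → the complex ion is 1−.
Ligand charges: 1×en neutral; 1×Br = -1; 2×NO3 = -2; 1×NH3 neutral; sum -3.
Sn + (-3) = 1− ⇒ Sn is +2.

+2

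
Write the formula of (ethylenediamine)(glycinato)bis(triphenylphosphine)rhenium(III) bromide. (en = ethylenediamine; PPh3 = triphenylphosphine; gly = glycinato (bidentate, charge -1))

[Re(en)(gly)(PPh3)2]Br2

Ligands: 1 ethylenediamine (en, neutral), 2 triphenylphosphine (PPh3, neutral), 1 glycinato (gly, -1). Ligand charge sum = -1.
With Re in oxidation state +3, the complex ion is [Re...]^2+.
Charge balance with bromide (-1) requires 1 complex ion per 2 bromide.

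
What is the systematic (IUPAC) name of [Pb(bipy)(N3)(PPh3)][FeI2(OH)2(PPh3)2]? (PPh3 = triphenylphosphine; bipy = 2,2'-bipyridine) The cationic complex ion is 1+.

Both ions are complex: the cation is named first with the plain metal name, the anion second with the -ate form; each ion's ligands are alphabetised independently.
The complex cation is given as 1+; its ligand charges sum to -1, so Pb = +2.
A 1:1 salt means the anion carries the equal and opposite charge, 1−.
Anion: ligand charges sum to -4; for the ion to be 1−, Fe = +3.

azido(2,2'-bipyridine)(triphenylphosphine)lead(II) dihydroxodiiodobis(triphenylphosphine)ferrate(III)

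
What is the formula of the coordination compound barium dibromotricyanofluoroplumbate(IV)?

Ba[PbBr2(CN)3F]

Ligands: 2 bromo (Br, -1), 3 cyano (CN, -1), 1 fluoro (F, -1). Ligand charge sum = -6.
With Pb in oxidation state +4, the complex ion is [Pb...]^2−.
Charge balance with barium (+2) requires 1 complex ion per 1 barium.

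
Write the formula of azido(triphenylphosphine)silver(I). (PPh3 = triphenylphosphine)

Ligands: 1 azido (N3, -1), 1 triphenylphosphine (PPh3, neutral). Ligand charge sum = -1.
With Ag in oxidation state +1, the complex ion is [Ag...].

[Ag(N3)(PPh3)]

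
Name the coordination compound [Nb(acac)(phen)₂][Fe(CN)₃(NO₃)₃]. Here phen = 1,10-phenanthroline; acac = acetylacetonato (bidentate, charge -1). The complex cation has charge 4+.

(acetylacetonato)bis(1,10-phenanthroline)niobium(V) tricyanotrinitratoferrate(II)

The complex cation is given as 4+; its ligand charges sum to -1, so Nb = +5.
A 1:1 salt means the anion carries the equal and opposite charge, 4−.
Anion: ligand charges sum to -6; for the ion to be 4−, Fe = +2.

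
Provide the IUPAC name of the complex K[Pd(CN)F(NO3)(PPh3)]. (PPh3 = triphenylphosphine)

The 1 potassium counter-ion carries a total charge of +1, so each complex ion is 1−.
Ligand charges: 1×triphenylphosphine (neutral), 1×cyano (-1 each), 1×fluoro (-1 each), 1×nitrato (-1 each); total -3. So Pd + (-3) = 1−, giving Pd = +2.
Ligands are named alphabetically: cyano before fluoro before nitrato before triphenylphosphine.
The complex ion is anionic, so palladium takes the -ate form palladate(II).

potassium cyanofluoronitrato(triphenylphosphine)palladate(II)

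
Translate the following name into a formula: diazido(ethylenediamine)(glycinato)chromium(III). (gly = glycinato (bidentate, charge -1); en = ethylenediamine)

Ligands: 1 glycinato (gly, -1), 2 azido (N3, -1), 1 ethylenediamine (en, neutral). Ligand charge sum = -3.
With Cr in oxidation state +3, the complex ion is [Cr...].

[Cr(en)(gly)(N3)2]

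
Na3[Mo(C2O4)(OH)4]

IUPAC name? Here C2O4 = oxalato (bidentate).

sodium tetrahydroxooxalatomolybdate(III)

The 3 sodium counter-ions carry a total charge of +3, so each complex ion is 3−.
Ligand charges: 4×hydroxo (-1 each), 1×oxalato (-2 each); total -6. So Mo + (-6) = 3−, giving Mo = +3.
Ligands are named alphabetically: hydroxo before oxalato.
The complex ion is anionic, so molybdenum takes the -ate form molybdate(III).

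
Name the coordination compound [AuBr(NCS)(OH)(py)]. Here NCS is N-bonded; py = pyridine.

bromohydroxoisothiocyanato(pyridine)gold(III)

There is no counter-ion, so the complex is neutral overall.
Ligand charges: 1×hydroxo (-1 each), 1×isothiocyanato (-1 each), 1×bromo (-1 each), 1×pyridine (neutral); total -3. So Au + (-3) = 0, giving Au = +3.
Ligands are named alphabetically: bromo before hydroxo before isothiocyanato before pyridine.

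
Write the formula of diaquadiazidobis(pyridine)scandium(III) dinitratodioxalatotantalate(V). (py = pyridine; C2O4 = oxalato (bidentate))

[Sc(H2O)2(N3)2(py)2][Ta(C2O4)2(NO3)2]

Cation [Sc…]: ligand charges -2, Sc(III) ⇒ ion charge 1+.
Anion [Ta…]: ligand charges -6, Ta(V) ⇒ ion charge 1−.
One 1+ cation balances one 1− anion.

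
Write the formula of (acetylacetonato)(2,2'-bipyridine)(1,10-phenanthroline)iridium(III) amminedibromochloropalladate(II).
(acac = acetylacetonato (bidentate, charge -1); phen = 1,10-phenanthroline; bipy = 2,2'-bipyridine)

Cation [Ir…]: ligand charges -1, Ir(III) ⇒ ion charge 2+.
Anion [Pd…]: ligand charges -3, Pd(II) ⇒ ion charge 1−.

[Ir(acac)(bipy)(phen)][PdBr2Cl(NH3)]2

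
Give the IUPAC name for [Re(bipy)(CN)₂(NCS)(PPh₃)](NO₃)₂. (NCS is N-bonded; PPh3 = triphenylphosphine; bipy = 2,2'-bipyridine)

(2,2'-bipyridine)dicyanoisothiocyanato(triphenylphosphine)rhenium(V) nitrate

The 2 nitrate counter-ions carry a total charge of -2, so each complex ion is 2+.
Ligand charges: 1×isothiocyanato (-1 each), 1×triphenylphosphine (neutral), 2×cyano (-1 each), 1×2,2'-bipyridine (neutral); total -3. So Re + (-3) = 2+, giving Re = +5.
Ligands are named alphabetically: bipyridine before cyano before isothiocyanato before triphenylphosphine.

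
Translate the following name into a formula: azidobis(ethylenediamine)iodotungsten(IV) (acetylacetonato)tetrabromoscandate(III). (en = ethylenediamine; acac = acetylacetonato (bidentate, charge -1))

Cation [W…]: ligand charges -2, W(IV) ⇒ ion charge 2+.
Anion [Sc…]: ligand charges -5, Sc(III) ⇒ ion charge 2−.

[W(en)2I(N3)][Sc(acac)Br4]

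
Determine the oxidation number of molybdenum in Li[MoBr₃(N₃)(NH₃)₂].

+3

1 lithium outside the brackets (+1 each) → the complex ion is 1−.
Ligand charges: 2×NH3 neutral; 3×Br = -3; 1×N3 = -1; sum -4.
Mo + (-4) = 1− ⇒ Mo is +3.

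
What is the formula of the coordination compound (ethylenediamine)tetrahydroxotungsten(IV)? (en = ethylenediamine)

Ligands: 1 ethylenediamine (en, neutral), 4 hydroxo (OH, -1). Ligand charge sum = -4.
With W in oxidation state +4, the complex ion is [W...].

[W(en)(OH)4]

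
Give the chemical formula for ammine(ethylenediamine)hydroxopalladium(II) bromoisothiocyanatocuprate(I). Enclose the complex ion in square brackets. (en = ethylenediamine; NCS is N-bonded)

[Pd(en)(NH3)(OH)][CuBr(NCS)]

Cation [Pd…]: ligand charges -1, Pd(II) ⇒ ion charge 1+.
Anion [Cu…]: ligand charges -2, Cu(I) ⇒ ion charge 1−.
One 1+ cation balances one 1− anion.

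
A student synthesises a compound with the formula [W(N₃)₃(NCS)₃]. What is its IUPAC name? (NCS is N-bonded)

There is no counter-ion, so the complex is neutral overall.
Ligand charges: 3×isothiocyanato (-1 each), 3×azido (-1 each); total -6. So W + (-6) = 0, giving W = +6.
Ligands are named alphabetically: azido before isothiocyanato.

triazidotriisothiocyanatotungsten(VI)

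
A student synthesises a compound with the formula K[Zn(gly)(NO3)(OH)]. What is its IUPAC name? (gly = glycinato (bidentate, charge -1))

potassium (glycinato)hydroxonitratozincate(II)

The 1 potassium counter-ion carries a total charge of +1, so each complex ion is 1−.
Ligand charges: 1×hydroxo (-1 each), 1×nitrato (-1 each), 1×glycinato (-1 each); total -3. So Zn + (-3) = 1−, giving Zn = +2.
Ligands are named alphabetically: glycinato before hydroxo before nitrato.
The complex ion is anionic, so zinc takes the -ate form zincate(II).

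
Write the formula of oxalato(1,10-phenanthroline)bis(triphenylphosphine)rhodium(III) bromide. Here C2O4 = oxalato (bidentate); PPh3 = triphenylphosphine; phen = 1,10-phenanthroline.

Ligands: 1 oxalato (C2O4, -2), 2 triphenylphosphine (PPh3, neutral), 1 1,10-phenanthroline (phen, neutral). Ligand charge sum = -2.
With Rh in oxidation state +3, the complex ion is [Rh...]^1+.
Charge balance with bromide (-1) requires 1 complex ion per 1 bromide.

[Rh(C2O4)(phen)(PPh3)2]Br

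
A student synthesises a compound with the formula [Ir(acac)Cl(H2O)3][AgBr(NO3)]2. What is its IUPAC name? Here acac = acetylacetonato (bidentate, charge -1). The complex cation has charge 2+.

Both ions are complex: the cation is named first with the plain metal name, the anion second with the -ate form; each ion's ligands are alphabetised independently.
The complex cation is given as 2+; its ligand charges sum to -2, so Ir = +4.
With 2 anions per cation, each anion must be 2/2 = 1−.
Anion: ligand charges sum to -2; for the ion to be 1−, Ag = +1.

(acetylacetonato)triaquachloroiridium(IV) bromonitratoargentate(I)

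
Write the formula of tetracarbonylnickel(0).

[Ni(CO)4]

Ligands: 4 carbonyl (CO, neutral). Ligand charge sum = 0.
With Ni in oxidation state 0, the complex ion is [Ni...].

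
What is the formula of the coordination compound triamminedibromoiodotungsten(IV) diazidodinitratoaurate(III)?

[WBr2I(NH3)3][Au(N3)2(NO3)2]

Cation [W…]: ligand charges -3, W(IV) ⇒ ion charge 1+.
Anion [Au…]: ligand charges -4, Au(III) ⇒ ion charge 1−.
One 1+ cation balances one 1− anion.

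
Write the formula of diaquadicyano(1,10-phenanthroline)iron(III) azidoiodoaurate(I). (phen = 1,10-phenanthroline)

[Fe(CN)2(H2O)2(phen)][AuI(N3)]

Cation [Fe…]: ligand charges -2, Fe(III) ⇒ ion charge 1+.
Anion [Au…]: ligand charges -2, Au(I) ⇒ ion charge 1−.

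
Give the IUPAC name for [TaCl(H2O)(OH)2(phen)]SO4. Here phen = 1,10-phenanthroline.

The 1 sulfate counter-ion carries a total charge of -2, so each complex ion is 2+.
Ligand charges: 2×hydroxo (-1 each), 1×aqua (neutral), 1×1,10-phenanthroline (neutral), 1×chloro (-1 each); total -3. So Ta + (-3) = 2+, giving Ta = +5.
Ligands are named alphabetically: aqua before chloro before hydroxo before phenanthroline.

aquachlorodihydroxo(1,10-phenanthroline)tantalum(V) sulfate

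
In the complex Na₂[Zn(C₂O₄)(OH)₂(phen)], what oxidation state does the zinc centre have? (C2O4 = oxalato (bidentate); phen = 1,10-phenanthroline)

+2

2 sodium outside the brackets (+1 each) → the complex ion is 2−.
Ligand charges: 1×C2O4 = -2; 1×phen neutral; 2×OH = -2; sum -4.
Zn + (-4) = 2− ⇒ Zn is +2.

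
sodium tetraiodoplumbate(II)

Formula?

Ligands: 4 iodo (I, -1). Ligand charge sum = -4.
With Pb in oxidation state +2, the complex ion is [Pb...]^2−.
Charge balance with sodium (+1) requires 1 complex ion per 2 sodium.

Na2[PbI4]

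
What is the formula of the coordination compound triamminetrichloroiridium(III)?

[IrCl3(NH3)3]

Ligands: 3 chloro (Cl, -1), 3 ammine (NH3, neutral). Ligand charge sum = -3.
With Ir in oxidation state +3, the complex ion is [Ir...].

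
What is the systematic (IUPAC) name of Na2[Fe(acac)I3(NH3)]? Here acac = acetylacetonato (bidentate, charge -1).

sodium (acetylacetonato)amminetriiodoferrate(II)

The 2 sodium counter-ions carry a total charge of +2, so each complex ion is 2−.
Ligand charges: 3×iodo (-1 each), 1×ammine (neutral), 1×acetylacetonato (-1 each); total -4. So Fe + (-4) = 2−, giving Fe = +2.
Ligands are named alphabetically: acetylacetonato before ammine before iodo.
The complex ion is anionic, so iron takes the -ate form ferrate(II).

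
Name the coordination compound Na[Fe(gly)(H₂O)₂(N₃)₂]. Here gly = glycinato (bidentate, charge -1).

sodium diaquadiazido(glycinato)ferrate(II)

The 1 sodium counter-ion carries a total charge of +1, so each complex ion is 1−.
Ligand charges: 2×aqua (neutral), 2×azido (-1 each), 1×glycinato (-1 each); total -3. So Fe + (-3) = 1−, giving Fe = +2.
Ligands are named alphabetically: aqua before azido before glycinato.
The complex ion is anionic, so iron takes the -ate form ferrate(II).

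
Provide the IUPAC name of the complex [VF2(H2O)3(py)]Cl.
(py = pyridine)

The 1 chloride counter-ion carries a total charge of -1, so each complex ion is 1+.
Ligand charges: 2×fluoro (-1 each), 1×pyridine (neutral), 3×aqua (neutral); total -2. So V + (-2) = 1+, giving V = +3.
Ligands are named alphabetically: aqua before fluoro before pyridine.

triaquadifluoro(pyridine)vanadium(III) chloride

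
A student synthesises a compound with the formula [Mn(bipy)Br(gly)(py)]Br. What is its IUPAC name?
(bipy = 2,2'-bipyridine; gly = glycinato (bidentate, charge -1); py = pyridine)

(2,2'-bipyridine)bromo(glycinato)(pyridine)manganese(III) bromide

The 1 bromide counter-ion carries a total charge of -1, so each complex ion is 1+.
Ligand charges: 1×bromo (-1 each), 1×2,2'-bipyridine (neutral), 1×glycinato (-1 each), 1×pyridine (neutral); total -2. So Mn + (-2) = 1+, giving Mn = +3.
Ligands are named alphabetically: bipyridine before bromo before glycinato before pyridine.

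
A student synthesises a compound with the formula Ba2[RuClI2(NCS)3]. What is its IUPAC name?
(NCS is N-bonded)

barium chlorodiiodotriisothiocyanatoruthenate(II)

The 2 barium counter-ions carry a total charge of +4, so each complex ion is 4−.
Ligand charges: 1×chloro (-1 each), 2×iodo (-1 each), 3×isothiocyanato (-1 each); total -6. So Ru + (-6) = 4−, giving Ru = +2.
Ligands are named alphabetically: chloro before iodo before isothiocyanato.
The complex ion is anionic, so ruthenium takes the -ate form ruthenate(II).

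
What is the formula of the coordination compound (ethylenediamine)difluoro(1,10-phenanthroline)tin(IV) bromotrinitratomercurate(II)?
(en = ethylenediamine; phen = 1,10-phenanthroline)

[Sn(en)F2(phen)][HgBr(NO3)3]

Cation [Sn…]: ligand charges -2, Sn(IV) ⇒ ion charge 2+.
Anion [Hg…]: ligand charges -4, Hg(II) ⇒ ion charge 2−.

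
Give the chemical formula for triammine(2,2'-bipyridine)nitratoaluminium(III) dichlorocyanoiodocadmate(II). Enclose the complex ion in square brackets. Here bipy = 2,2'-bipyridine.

Cation [Al…]: ligand charges -1, Al(III) ⇒ ion charge 2+.
Anion [Cd…]: ligand charges -4, Cd(II) ⇒ ion charge 2−.
One 2+ cation balances one 2− anion.

[Al(bipy)(NH3)3(NO3)][CdCl2(CN)I]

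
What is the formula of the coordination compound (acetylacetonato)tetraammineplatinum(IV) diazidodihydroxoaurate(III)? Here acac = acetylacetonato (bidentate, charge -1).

Cation [Pt…]: ligand charges -1, Pt(IV) ⇒ ion charge 3+.
Anion [Au…]: ligand charges -4, Au(III) ⇒ ion charge 1−.

[Pt(acac)(NH3)4][Au(N3)2(OH)2]3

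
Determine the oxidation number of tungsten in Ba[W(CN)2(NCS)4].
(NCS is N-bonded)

+4

1 barium outside the brackets (+2 each) → the complex ion is 2−.
Ligand charges: 2×CN = -2; 4×NCS = -4; sum -6.
W + (-6) = 2− ⇒ W is +4.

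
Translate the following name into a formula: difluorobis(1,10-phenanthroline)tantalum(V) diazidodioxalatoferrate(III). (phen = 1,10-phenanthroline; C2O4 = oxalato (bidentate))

Cation [Ta…]: ligand charges -2, Ta(V) ⇒ ion charge 3+.
Anion [Fe…]: ligand charges -6, Fe(III) ⇒ ion charge 3−.

[TaF2(phen)2][Fe(C2O4)2(N3)2]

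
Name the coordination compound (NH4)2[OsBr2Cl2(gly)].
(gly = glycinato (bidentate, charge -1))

The 2 ammonium counter-ions carry a total charge of +2, so each complex ion is 2−.
Ligand charges: 2×chloro (-1 each), 1×glycinato (-1 each), 2×bromo (-1 each); total -5. So Os + (-5) = 2−, giving Os = +3.
The complex ion is anionic, so osmium takes the -ate form osmate(III).

ammonium dibromodichloro(glycinato)osmate(III)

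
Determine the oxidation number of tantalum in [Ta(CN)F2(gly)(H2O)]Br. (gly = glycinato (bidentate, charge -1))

1 bromide outside the brackets (-1 each) → the complex ion is 1+.
Ligand charges: 1×CN = -1; 1×H2O neutral; 2×F = -2; 1×gly = -1; sum -4.
Ta + (-4) = 1+ ⇒ Ta is +5.

+5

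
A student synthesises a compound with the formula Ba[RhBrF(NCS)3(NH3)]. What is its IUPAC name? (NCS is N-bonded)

The 1 barium counter-ion carries a total charge of +2, so each complex ion is 2−.
Ligand charges: 1×fluoro (-1 each), 1×bromo (-1 each), 1×ammine (neutral), 3×isothiocyanato (-1 each); total -5. So Rh + (-5) = 2−, giving Rh = +3.
Ligands are named alphabetically: ammine before bromo before fluoro before isothiocyanato.
The complex ion is anionic, so rhodium takes the -ate form rhodate(III).

barium amminebromofluorotriisothiocyanatorhodate(III)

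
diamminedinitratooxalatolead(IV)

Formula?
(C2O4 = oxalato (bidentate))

Ligands: 2 ammine (NH3, neutral), 1 oxalato (C2O4, -2), 2 nitrato (NO3, -1). Ligand charge sum = -4.
With Pb in oxidation state +4, the complex ion is [Pb...].

[Pb(C2O4)(NH3)2(NO3)2]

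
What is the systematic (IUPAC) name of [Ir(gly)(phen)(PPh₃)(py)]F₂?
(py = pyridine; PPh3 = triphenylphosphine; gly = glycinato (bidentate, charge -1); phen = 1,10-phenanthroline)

(glycinato)(1,10-phenanthroline)(pyridine)(triphenylphosphine)iridium(III) fluoride

The 2 fluoride counter-ions carry a total charge of -2, so each complex ion is 2+.
Ligand charges: 1×pyridine (neutral), 1×triphenylphosphine (neutral), 1×glycinato (-1 each), 1×1,10-phenanthroline (neutral); total -1. So Ir + (-1) = 2+, giving Ir = +3.
Ligands are named alphabetically: glycinato before phenanthroline before pyridine before triphenylphosphine.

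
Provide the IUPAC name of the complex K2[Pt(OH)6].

The 2 potassium counter-ions carry a total charge of +2, so each complex ion is 2−.
Ligand charges: 6×hydroxo (-1 each); total -6. So Pt + (-6) = 2−, giving Pt = +4.
The complex ion is anionic, so platinum takes the -ate form platinate(IV).

potassium hexahydroxoplatinate(IV)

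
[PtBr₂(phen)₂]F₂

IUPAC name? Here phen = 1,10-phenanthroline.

dibromobis(1,10-phenanthroline)platinum(IV) fluoride

The 2 fluoride counter-ions carry a total charge of -2, so each complex ion is 2+.
Ligand charges: 2×1,10-phenanthroline (neutral), 2×bromo (-1 each); total -2. So Pt + (-2) = 2+, giving Pt = +4.
Ligands are named alphabetically: bromo before phenanthroline.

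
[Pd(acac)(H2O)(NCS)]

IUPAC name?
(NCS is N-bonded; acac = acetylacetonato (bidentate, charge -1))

(acetylacetonato)aquaisothiocyanatopalladium(II)

There is no counter-ion, so the complex is neutral overall.
Ligand charges: 1×aqua (neutral), 1×isothiocyanato (-1 each), 1×acetylacetonato (-1 each); total -2. So Pd + (-2) = 0, giving Pd = +2.
Ligands are named alphabetically: acetylacetonato before aqua before isothiocyanato.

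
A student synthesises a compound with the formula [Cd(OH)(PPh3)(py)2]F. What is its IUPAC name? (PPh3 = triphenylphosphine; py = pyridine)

The 1 fluoride counter-ion carries a total charge of -1, so each complex ion is 1+.
Ligand charges: 1×hydroxo (-1 each), 1×triphenylphosphine (neutral), 2×pyridine (neutral); total -1. So Cd + (-1) = 1+, giving Cd = +2.
Ligands are named alphabetically: hydroxo before pyridine before triphenylphosphine.

hydroxobis(pyridine)(triphenylphosphine)cadmium(II) fluoride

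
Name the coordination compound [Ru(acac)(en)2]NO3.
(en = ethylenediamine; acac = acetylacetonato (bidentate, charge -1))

(acetylacetonato)bis(ethylenediamine)ruthenium(II) nitrate

The 1 nitrate counter-ion carries a total charge of -1, so each complex ion is 1+.
Ligand charges: 2×ethylenediamine (neutral), 1×acetylacetonato (-1 each); total -1. So Ru + (-1) = 1+, giving Ru = +2.
Ligands are named alphabetically: acetylacetonato before ethylenediamine.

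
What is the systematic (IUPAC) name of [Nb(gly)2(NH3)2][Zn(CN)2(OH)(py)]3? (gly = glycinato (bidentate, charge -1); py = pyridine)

diamminebis(glycinato)niobium(V) dicyanohydroxo(pyridine)zincate(II)

Both ions are complex: the cation is named first with the plain metal name, the anion second with the -ate form; each ion's ligands are alphabetised independently.
Zinc is always +2 in its complexes; the anion's ligand charges sum to -3, so the complex anion is 1−.
With 3 anions per cation, the cation must be 3×1 = 3+.
Cation: ligand charges sum to -2; for the ion to be 3+, Nb = +5.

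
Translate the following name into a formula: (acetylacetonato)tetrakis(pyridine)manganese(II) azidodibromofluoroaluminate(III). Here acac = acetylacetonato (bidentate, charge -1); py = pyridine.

[Mn(acac)(py)4][AlBr2F(N3)]

Cation [Mn…]: ligand charges -1, Mn(II) ⇒ ion charge 1+.
Anion [Al…]: ligand charges -4, Al(III) ⇒ ion charge 1−.
One 1+ cation balances one 1− anion.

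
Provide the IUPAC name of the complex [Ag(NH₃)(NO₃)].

amminenitratosilver(I)

There is no counter-ion, so the complex is neutral overall.
Ligand charges: 1×nitrato (-1 each), 1×ammine (neutral); total -1. So Ag + (-1) = 0, giving Ag = +1.
Ligands are named alphabetically: ammine before nitrato.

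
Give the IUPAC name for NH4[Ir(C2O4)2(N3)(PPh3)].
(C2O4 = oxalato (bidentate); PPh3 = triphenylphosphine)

The 1 ammonium counter-ion carries a total charge of +1, so each complex ion is 1−.
Ligand charges: 2×oxalato (-2 each), 1×azido (-1 each), 1×triphenylphosphine (neutral); total -5. So Ir + (-5) = 1−, giving Ir = +4.
Ligands are named alphabetically: azido before oxalato before triphenylphosphine.
The complex ion is anionic, so iridium takes the -ate form iridate(IV).

ammonium azidodioxalato(triphenylphosphine)iridate(IV)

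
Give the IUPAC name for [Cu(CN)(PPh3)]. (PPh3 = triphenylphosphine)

cyano(triphenylphosphine)copper(I)

There is no counter-ion, so the complex is neutral overall.
Ligand charges: 1×cyano (-1 each), 1×triphenylphosphine (neutral); total -1. So Cu + (-1) = 0, giving Cu = +1.
Ligands are named alphabetically: cyano before triphenylphosphine.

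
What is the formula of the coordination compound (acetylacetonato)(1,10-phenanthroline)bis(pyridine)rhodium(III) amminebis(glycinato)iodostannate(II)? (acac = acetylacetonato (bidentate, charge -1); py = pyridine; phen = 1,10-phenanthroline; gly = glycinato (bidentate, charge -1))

[Rh(acac)(phen)(py)2][Sn(gly)2I(NH3)]2

Cation [Rh…]: ligand charges -1, Rh(III) ⇒ ion charge 2+.
Anion [Sn…]: ligand charges -3, Sn(II) ⇒ ion charge 1−.
One 2+ cation requires 2 of the 1− anion.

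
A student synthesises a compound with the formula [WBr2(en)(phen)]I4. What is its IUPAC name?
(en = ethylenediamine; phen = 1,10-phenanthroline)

dibromo(ethylenediamine)(1,10-phenanthroline)tungsten(VI) iodide

The 4 iodide counter-ions carry a total charge of -4, so each complex ion is 4+.
Ligand charges: 1×ethylenediamine (neutral), 1×1,10-phenanthroline (neutral), 2×bromo (-1 each); total -2. So W + (-2) = 4+, giving W = +6.
Ligands are named alphabetically: bromo before ethylenediamine before phenanthroline.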